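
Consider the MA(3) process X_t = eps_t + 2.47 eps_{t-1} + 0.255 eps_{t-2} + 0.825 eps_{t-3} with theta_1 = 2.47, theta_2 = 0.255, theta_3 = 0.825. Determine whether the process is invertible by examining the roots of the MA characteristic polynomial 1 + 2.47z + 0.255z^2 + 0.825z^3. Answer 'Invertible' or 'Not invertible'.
\text{Not invertible}

The MA(q) characteristic polynomial is P(z) = 1 + 2.47z + 0.255z^2 + 0.825z^3.
Invertibility requires all roots to lie outside the unit circle, i.e. |z| > 1 for every root.
Degree 3: look for a simple real root z0 first, then factor out (1 - z/z0) and solve the remaining quadratic.
Testing z0 = -0.4: P(-0.4) = 1 + (2.47)(-0.4) + (0.255)(-0.4)^2 + (0.825)(-0.4)^3
  = 1 + (-0.988) + (0.0408) + (-0.0528) = 0.  So z_0 = -0.4 is a root, |z_0| = 0.4.
Divide out the factor (1 + 2.5 z) = (1 - z/z0) (since 1/z0 = -2.5):
  P(z) = (1 + 2.5 z)(1 + (-0.03) z + (0.33) z^2)
  [check: z-coef -0.03 - (-2.5) = 2.47; z^2-coef 0.33 - (-2.5)(-0.03) = 0.255; z^3-coef -(-2.5)(0.33) = 0.825.]
Remaining roots from the quadratic factor 1 + (-0.03) z + (0.33) z^2:
  Set 1 + (-0.03) z + (0.33) z^2 = 0, i.e. a z^2 + b z + c = 0 with a = 0.33, b = -0.03, c = 1.
  Discriminant D = b^2 - 4ac = (-0.03)^2 - 4*(0.33)*1 = 0.0009 - (1.32) = -1.3191.
  D < 0, so the roots are the complex-conjugate pair z = (-b +/- i sqrt(-D)) / (2a) = 0.0455 +/- 1.7402i.
  For a conjugate pair |z|^2 = z * conj(z) = (product of roots) = c/a = 1/(0.33) = 3.030303, so |z| = sqrt(3.030303) = 1.7408 for both roots.
Moduli of all roots: 0.4000, 1.7408, 1.7408.
All moduli strictly greater than 1? No.
Verdict: Not invertible.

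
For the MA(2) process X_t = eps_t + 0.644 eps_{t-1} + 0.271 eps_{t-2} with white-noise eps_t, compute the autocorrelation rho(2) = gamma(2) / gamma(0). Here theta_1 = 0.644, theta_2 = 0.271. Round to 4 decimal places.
\rho(2) = 0.1821

For an MA(q) process with theta_0 = 1, the autocovariance is
  gamma(k) = sigma^2 * sum_{i=0..q-k} theta_i * theta_{i+k},
and rho(k) = gamma(k) / gamma(0). Sigma^2 cancels.
  numerator   = (1)*(0.271) = 0.271.
  denominator = (1)^2 + (0.644)^2 + (0.271)^2 = 1.488177.
  rho(2) = 0.271 / 1.488177 = 0.1821.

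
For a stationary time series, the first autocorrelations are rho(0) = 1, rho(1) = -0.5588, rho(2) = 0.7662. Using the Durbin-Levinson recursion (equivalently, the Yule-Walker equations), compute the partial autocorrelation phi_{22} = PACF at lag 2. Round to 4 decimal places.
\phi_{22} = 0.6600

The PACF at lag k is phi_{kk}, the last component of the solution
to the Yule-Walker system G_k phi = r_k where
  (G_k)_{ij} = rho(|i - j|), (r_k)_i = rho(i), i,j = 1..k.
Equivalently, Durbin-Levinson gives phi_{kk} iteratively:
  phi_{11} = rho(1)
  phi_{kk} = [rho(k) - sum_{j=1..k-1} phi_{k-1,j} rho(k-j)]
            / [1 - sum_{j=1..k-1} phi_{k-1,j} rho(j)],
  phi_{k,j} = phi_{k-1,j} - phi_{kk} phi_{k-1,k-j},  j = 1..k-1.
Step k = 1:
  phi_11 = rho(1) = -0.5588.
Step k = 2:
  phi_22 = [rho(2) - phi_11 rho(1)] / [1 - phi_11 rho(1)] = [0.7662 - (-0.5588)(-0.5588)] / [1 - (-0.5588)(-0.5588)]
         = 0.45394256 / 0.68774256 = 0.66.
Therefore phi_{22} = 0.6600.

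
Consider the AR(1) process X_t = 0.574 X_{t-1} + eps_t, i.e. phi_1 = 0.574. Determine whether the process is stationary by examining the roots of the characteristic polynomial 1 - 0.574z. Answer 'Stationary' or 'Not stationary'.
\text{Stationary}

The AR(p) characteristic polynomial is P(z) = 1 - 0.574z.
Stationarity requires all roots to lie outside the unit circle, i.e. |z| > 1 for every root.
This is linear in z: 1 + (-0.574) z = 0  =>  z = -1/(-0.574) = 1.74216,  |z| = 1.74216.
Moduli of all roots: 1.7422.
All moduli strictly greater than 1? Yes.
Verdict: Stationary.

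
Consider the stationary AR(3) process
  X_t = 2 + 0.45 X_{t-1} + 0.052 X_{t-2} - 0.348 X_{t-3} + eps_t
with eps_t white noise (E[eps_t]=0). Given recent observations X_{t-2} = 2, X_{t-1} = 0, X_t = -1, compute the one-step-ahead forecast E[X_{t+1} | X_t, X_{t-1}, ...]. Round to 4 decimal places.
E[X_{t+1} \mid \mathcal F_t] = 0.8540

For an AR(p) model X_t = c + sum_i phi_i X_{t-i} + eps_t, the
one-step-ahead conditional mean is
  E[X_{t+1} | X_t, ...] = c + sum_i phi_i X_{t+1-i}.
Substitute known values:
  E[X_{t+1} | ...] = 2 + (0.45) * (-1) + (0.052) * (0) + (-0.348) * (2)
                   = 0.8540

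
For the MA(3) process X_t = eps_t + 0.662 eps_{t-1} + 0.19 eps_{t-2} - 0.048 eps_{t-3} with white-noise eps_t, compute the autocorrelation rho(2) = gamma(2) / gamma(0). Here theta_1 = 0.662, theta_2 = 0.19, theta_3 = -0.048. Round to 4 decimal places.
\rho(2) = 0.1072

For an MA(q) process with theta_0 = 1, the autocovariance is
  gamma(k) = sigma^2 * sum_{i=0..q-k} theta_i * theta_{i+k},
and rho(k) = gamma(k) / gamma(0). Sigma^2 cancels.
  numerator   = (1)*(0.19) + (0.662)*(-0.048) = 0.158224.
  denominator = (1)^2 + (0.662)^2 + (0.19)^2 + (-0.048)^2 = 1.476648.
  rho(2) = 0.158224 / 1.476648 = 0.1072.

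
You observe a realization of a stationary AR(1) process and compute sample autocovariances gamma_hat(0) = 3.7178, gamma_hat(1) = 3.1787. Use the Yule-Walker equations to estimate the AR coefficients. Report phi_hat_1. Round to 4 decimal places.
\hat\phi_{1} = 0.8550

The Yule-Walker equations for an AR(p) process read, in matrix form,
  Gamma_p phi = r_p,   with   (Gamma_p)_{ij} = gamma(|i - j|),
                       (r_p)_i = gamma(i),   i,j = 1..p.
Substitute the sample gammas (Toeplitz matrix and right-hand side of size 1):
  Gamma_p = [[3.7178]]
  r_p     = [3.1787]
With p = 1 this is the single equation gamma(0) phi_1 = gamma(1):
  phi_hat_1 = gamma(1) / gamma(0) = 3.1787 / 3.7178 = 0.8550.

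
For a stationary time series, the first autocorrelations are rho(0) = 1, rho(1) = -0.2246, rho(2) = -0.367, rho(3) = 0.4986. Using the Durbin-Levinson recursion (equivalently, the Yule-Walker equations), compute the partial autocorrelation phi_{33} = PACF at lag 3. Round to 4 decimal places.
\phi_{33} = 0.3671

The PACF at lag k is phi_{kk}, the last component of the solution
to the Yule-Walker system G_k phi = r_k where
  (G_k)_{ij} = rho(|i - j|), (r_k)_i = rho(i), i,j = 1..k.
Equivalently, Durbin-Levinson gives phi_{kk} iteratively:
  phi_{11} = rho(1)
  phi_{kk} = [rho(k) - sum_{j=1..k-1} phi_{k-1,j} rho(k-j)]
            / [1 - sum_{j=1..k-1} phi_{k-1,j} rho(j)],
  phi_{k,j} = phi_{k-1,j} - phi_{kk} phi_{k-1,k-j},  j = 1..k-1.
Step k = 1:
  phi_11 = rho(1) = -0.2246.
Step k = 2:
  phi_22 = [rho(2) - phi_11 rho(1)] / [1 - phi_11 rho(1)] = [-0.367 - (-0.2246)(-0.2246)] / [1 - (-0.2246)(-0.2246)]
         = -0.41744516 / 0.94955484 = -0.439622.
  Update: phi_21 = phi_11 - phi_22 phi_11 = -0.2246 - (-0.439622)(-0.2246) = -0.323339.
Step k = 3:
  phi_33 = [rho(3) - phi_21 rho(2) - phi_22 rho(1)] / [1 - phi_21 rho(1) - phi_22 rho(2)]
    numerator   = 0.4986 - (-0.323339)(-0.367) - (-0.439622)(-0.2246) = 0.28119546
    denominator = 1 - (-0.323339)(-0.2246) - (-0.439622)(-0.367) = 0.76603678
  phi_33 = 0.28119546 / 0.76603678 = 0.3671.
Therefore phi_{33} = 0.3671.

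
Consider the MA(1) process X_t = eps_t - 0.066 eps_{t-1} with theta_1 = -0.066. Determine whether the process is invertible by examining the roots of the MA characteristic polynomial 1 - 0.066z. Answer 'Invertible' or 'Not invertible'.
\text{Invertible}

The MA(q) characteristic polynomial is P(z) = 1 - 0.066z.
Invertibility requires all roots to lie outside the unit circle, i.e. |z| > 1 for every root.
This is linear in z: 1 + (-0.066) z = 0  =>  z = -1/(-0.066) = 15.151515,  |z| = 15.151515.
Moduli of all roots: 15.1515.
All moduli strictly greater than 1? Yes.
Verdict: Invertible.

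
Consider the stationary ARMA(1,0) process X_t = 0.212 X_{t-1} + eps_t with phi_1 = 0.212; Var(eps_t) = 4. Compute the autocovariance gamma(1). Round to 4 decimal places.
\gamma(1) = 0.8879

Multiply the model equation by X_{t-k} and take expectations. With theta_0 = psi_0 = 1 and psi_j the MA(infinity) weights, this gives
  gamma(k) - sum_i phi_i gamma(k-i) = c_k,
  c_k = sigma^2 * sum_{j=k..q} theta_j psi_{j-k}   (c_k = 0 for k > q),
using gamma(-m) = gamma(m).
Pure AR (q = 0): c_0 = sigma^2 = 4, c_k = 0 for k >= 1.
Equations for k = 0 and k = 1 (AR order 1):
  gamma(0) = phi_1 gamma(1) + c_0
  gamma(1) = phi_1 gamma(0) + c_1
Substituting the second into the first: gamma(0) (1 - phi_1^2) = c_0 + phi_1 c_1, so
  gamma(0) = c_0 / (1 - phi_1^2) = 4 / (1 - (0.212)^2) = 4 / 0.955056 = 4.188236.
  gamma(1) = phi_1 gamma(0) = (0.212)(4.188236) = 0.887906.
Therefore gamma(1) = 0.8879 (to 4 decimal places).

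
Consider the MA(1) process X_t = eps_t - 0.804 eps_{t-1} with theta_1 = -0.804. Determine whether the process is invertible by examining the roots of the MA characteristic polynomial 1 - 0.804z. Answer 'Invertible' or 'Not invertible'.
\text{Invertible}

The MA(q) characteristic polynomial is P(z) = 1 - 0.804z.
Invertibility requires all roots to lie outside the unit circle, i.e. |z| > 1 for every root.
This is linear in z: 1 + (-0.804) z = 0  =>  z = -1/(-0.804) = 1.243781,  |z| = 1.243781.
Moduli of all roots: 1.2438.
All moduli strictly greater than 1? Yes.
Verdict: Invertible.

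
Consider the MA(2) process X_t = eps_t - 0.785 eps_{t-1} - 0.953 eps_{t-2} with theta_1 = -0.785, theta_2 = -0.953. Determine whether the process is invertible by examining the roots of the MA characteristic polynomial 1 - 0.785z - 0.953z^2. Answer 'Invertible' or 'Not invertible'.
\text{Not invertible}

The MA(q) characteristic polynomial is P(z) = 1 - 0.785z - 0.953z^2.
Invertibility requires all roots to lie outside the unit circle, i.e. |z| > 1 for every root.
Set 1 + (-0.785) z + (-0.953) z^2 = 0, i.e. a z^2 + b z + c = 0 with a = -0.953, b = -0.785, c = 1.
Discriminant D = b^2 - 4ac = (-0.785)^2 - 4*(-0.953)*1 = 0.616225 - (-3.812) = 4.428225.
D >= 0, so the roots are real: z = (-b +/- sqrt(D)) / (2a) = (0.785 +/- 2.104335) / (-1.906).
  z_1 = (0.785 + 2.104335) / (-1.906) = -1.5159,   |z_1| = 1.5159.
  z_2 = (0.785 - 2.104335) / (-1.906) = 0.6922,   |z_2| = 0.6922.
Moduli of all roots: 1.5159, 0.6922.
All moduli strictly greater than 1? No.
Verdict: Not invertible.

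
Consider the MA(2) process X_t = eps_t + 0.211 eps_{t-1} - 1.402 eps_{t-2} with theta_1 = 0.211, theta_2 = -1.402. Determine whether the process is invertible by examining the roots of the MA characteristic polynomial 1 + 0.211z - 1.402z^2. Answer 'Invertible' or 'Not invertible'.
\text{Not invertible}

The MA(q) characteristic polynomial is P(z) = 1 + 0.211z - 1.402z^2.
Invertibility requires all roots to lie outside the unit circle, i.e. |z| > 1 for every root.
Set 1 + (0.211) z + (-1.402) z^2 = 0, i.e. a z^2 + b z + c = 0 with a = -1.402, b = 0.211, c = 1.
Discriminant D = b^2 - 4ac = (0.211)^2 - 4*(-1.402)*1 = 0.044521 - (-5.608) = 5.652521.
D >= 0, so the roots are real: z = (-b +/- sqrt(D)) / (2a) = (-0.211 +/- 2.377503) / (-2.804).
  z_1 = (-0.211 + 2.377503) / (-2.804) = -0.7726,   |z_1| = 0.7726.
  z_2 = (-0.211 - 2.377503) / (-2.804) = 0.9231,   |z_2| = 0.9231.
Moduli of all roots: 0.7726, 0.9231.
All moduli strictly greater than 1? No.
Verdict: Not invertible.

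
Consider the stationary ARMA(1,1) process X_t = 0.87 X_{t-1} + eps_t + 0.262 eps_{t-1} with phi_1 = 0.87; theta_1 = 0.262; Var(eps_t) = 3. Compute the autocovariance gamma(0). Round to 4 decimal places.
\gamma(0) = 18.8135

Multiply the model equation by X_{t-k} and take expectations. With theta_0 = psi_0 = 1 and psi_j the MA(infinity) weights, this gives
  gamma(k) - sum_i phi_i gamma(k-i) = c_k,
  c_k = sigma^2 * sum_{j=k..q} theta_j psi_{j-k}   (c_k = 0 for k > q),
using gamma(-m) = gamma(m).
psi-weights needed (psi_j = theta_j + sum_i phi_i psi_{j-i}):
  psi_1 = theta_1 + phi_1 = 0.262 + (0.87) = 1.132
Right-hand sides:
  c_0 = sigma^2 (1 + theta_1 psi_1) = 3 * (1 + (0.262)(1.132)) = 3 * 1.296584 = 3.889752
  c_1 = sigma^2 theta_1 = 3 * (0.262) = 0.786
  c_2 = 0
Equations for k = 0 and k = 1 (AR order 1):
  gamma(0) = phi_1 gamma(1) + c_0
  gamma(1) = phi_1 gamma(0) + c_1
Substituting the second into the first: gamma(0) (1 - phi_1^2) = c_0 + phi_1 c_1, so
  gamma(0) = (c_0 + phi_1 c_1) / (1 - phi_1^2) = (3.889752 + (0.87)(0.786)) / (1 - (0.87)^2) = 4.573572 / 0.2431 = 18.813542.
Therefore gamma(0) = 18.8135 (to 4 decimal places).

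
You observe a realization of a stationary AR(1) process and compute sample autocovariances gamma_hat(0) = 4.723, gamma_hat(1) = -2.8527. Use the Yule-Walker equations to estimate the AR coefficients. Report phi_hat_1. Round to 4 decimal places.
\hat\phi_{1} = -0.6040

The Yule-Walker equations for an AR(p) process read, in matrix form,
  Gamma_p phi = r_p,   with   (Gamma_p)_{ij} = gamma(|i - j|),
                       (r_p)_i = gamma(i),   i,j = 1..p.
Substitute the sample gammas (Toeplitz matrix and right-hand side of size 1):
  Gamma_p = [[4.723]]
  r_p     = [-2.8527]
With p = 1 this is the single equation gamma(0) phi_1 = gamma(1):
  phi_hat_1 = gamma(1) / gamma(0) = -2.8527 / 4.723 = -0.6040.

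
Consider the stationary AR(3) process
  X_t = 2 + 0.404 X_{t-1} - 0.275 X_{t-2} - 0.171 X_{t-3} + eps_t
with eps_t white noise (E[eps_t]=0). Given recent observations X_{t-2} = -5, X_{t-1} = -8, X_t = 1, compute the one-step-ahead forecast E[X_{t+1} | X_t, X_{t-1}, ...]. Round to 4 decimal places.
E[X_{t+1} \mid \mathcal F_t] = 5.4590

For an AR(p) model X_t = c + sum_i phi_i X_{t-i} + eps_t, the
one-step-ahead conditional mean is
  E[X_{t+1} | X_t, ...] = c + sum_i phi_i X_{t+1-i}.
Substitute known values:
  E[X_{t+1} | ...] = 2 + (0.404) * (1) + (-0.275) * (-8) + (-0.171) * (-5)
                   = 5.4590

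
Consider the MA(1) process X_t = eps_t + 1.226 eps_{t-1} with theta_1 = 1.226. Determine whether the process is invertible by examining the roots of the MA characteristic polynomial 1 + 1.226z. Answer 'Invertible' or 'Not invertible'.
\text{Not invertible}

The MA(q) characteristic polynomial is P(z) = 1 + 1.226z.
Invertibility requires all roots to lie outside the unit circle, i.e. |z| > 1 for every root.
This is linear in z: 1 + (1.226) z = 0  =>  z = -1/(1.226) = -0.815661,  |z| = 0.815661.
Moduli of all roots: 0.8157.
All moduli strictly greater than 1? No.
Verdict: Not invertible.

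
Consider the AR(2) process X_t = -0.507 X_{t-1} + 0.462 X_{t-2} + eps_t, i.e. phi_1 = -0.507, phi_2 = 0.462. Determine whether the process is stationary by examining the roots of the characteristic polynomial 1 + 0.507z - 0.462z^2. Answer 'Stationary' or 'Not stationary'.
\text{Stationary}

The AR(p) characteristic polynomial is P(z) = 1 + 0.507z - 0.462z^2.
Stationarity requires all roots to lie outside the unit circle, i.e. |z| > 1 for every root.
Set 1 + (0.507) z + (-0.462) z^2 = 0, i.e. a z^2 + b z + c = 0 with a = -0.462, b = 0.507, c = 1.
Discriminant D = b^2 - 4ac = (0.507)^2 - 4*(-0.462)*1 = 0.257049 - (-1.848) = 2.105049.
D >= 0, so the roots are real: z = (-b +/- sqrt(D)) / (2a) = (-0.507 +/- 1.450879) / (-0.924).
  z_1 = (-0.507 + 1.450879) / (-0.924) = -1.0215,   |z_1| = 1.0215.
  z_2 = (-0.507 - 1.450879) / (-0.924) = 2.1189,   |z_2| = 2.1189.
Moduli of all roots: 1.0215, 2.1189.
All moduli strictly greater than 1? Yes.
Verdict: Stationary.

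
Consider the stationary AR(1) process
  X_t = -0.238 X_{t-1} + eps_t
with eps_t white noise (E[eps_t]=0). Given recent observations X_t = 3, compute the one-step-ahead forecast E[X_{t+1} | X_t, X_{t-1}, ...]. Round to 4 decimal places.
E[X_{t+1} \mid \mathcal F_t] = -0.7140

For an AR(p) model X_t = c + sum_i phi_i X_{t-i} + eps_t, the
one-step-ahead conditional mean is
  E[X_{t+1} | X_t, ...] = c + sum_i phi_i X_{t+1-i}.
Substitute known values:
  E[X_{t+1} | ...] = (-0.238) * (3)
                   = -0.7140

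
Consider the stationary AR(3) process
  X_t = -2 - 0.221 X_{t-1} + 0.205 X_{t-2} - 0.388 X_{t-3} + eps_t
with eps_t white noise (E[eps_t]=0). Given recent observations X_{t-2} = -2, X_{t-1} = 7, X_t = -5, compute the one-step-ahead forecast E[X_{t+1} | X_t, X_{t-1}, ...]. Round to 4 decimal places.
E[X_{t+1} \mid \mathcal F_t] = 1.3160

For an AR(p) model X_t = c + sum_i phi_i X_{t-i} + eps_t, the
one-step-ahead conditional mean is
  E[X_{t+1} | X_t, ...] = c + sum_i phi_i X_{t+1-i}.
Substitute known values:
  E[X_{t+1} | ...] = -2 + (-0.221) * (-5) + (0.205) * (7) + (-0.388) * (-2)
                   = 1.3160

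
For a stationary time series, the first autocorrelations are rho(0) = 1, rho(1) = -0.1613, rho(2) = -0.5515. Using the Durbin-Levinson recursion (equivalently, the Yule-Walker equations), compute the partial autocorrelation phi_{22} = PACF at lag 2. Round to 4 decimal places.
\phi_{22} = -0.5929

The PACF at lag k is phi_{kk}, the last component of the solution
to the Yule-Walker system G_k phi = r_k where
  (G_k)_{ij} = rho(|i - j|), (r_k)_i = rho(i), i,j = 1..k.
Equivalently, Durbin-Levinson gives phi_{kk} iteratively:
  phi_{11} = rho(1)
  phi_{kk} = [rho(k) - sum_{j=1..k-1} phi_{k-1,j} rho(k-j)]
            / [1 - sum_{j=1..k-1} phi_{k-1,j} rho(j)],
  phi_{k,j} = phi_{k-1,j} - phi_{kk} phi_{k-1,k-j},  j = 1..k-1.
Step k = 1:
  phi_11 = rho(1) = -0.1613.
Step k = 2:
  phi_22 = [rho(2) - phi_11 rho(1)] / [1 - phi_11 rho(1)] = [-0.5515 - (-0.1613)(-0.1613)] / [1 - (-0.1613)(-0.1613)]
         = -0.57751769 / 0.97398231 = -0.5929.
Therefore phi_{22} = -0.5929.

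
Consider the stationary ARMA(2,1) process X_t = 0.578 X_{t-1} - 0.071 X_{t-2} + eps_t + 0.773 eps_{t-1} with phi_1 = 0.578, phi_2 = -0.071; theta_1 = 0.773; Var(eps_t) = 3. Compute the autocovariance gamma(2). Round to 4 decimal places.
\gamma(2) = 3.7442

Multiply the model equation by X_{t-k} and take expectations. With theta_0 = psi_0 = 1 and psi_j the MA(infinity) weights, this gives
  gamma(k) - sum_i phi_i gamma(k-i) = c_k,
  c_k = sigma^2 * sum_{j=k..q} theta_j psi_{j-k}   (c_k = 0 for k > q),
using gamma(-m) = gamma(m).
psi-weights needed (psi_j = theta_j + sum_i phi_i psi_{j-i}):
  psi_1 = theta_1 + phi_1 = 0.773 + (0.578) = 1.351
Right-hand sides:
  c_0 = sigma^2 (1 + theta_1 psi_1) = 3 * (1 + (0.773)(1.351)) = 3 * 2.044323 = 6.132969
  c_1 = sigma^2 theta_1 = 3 * (0.773) = 2.319
  c_2 = 0
Equations for k = 0, 1, 2 (AR order 2, c_2 = 0):
  (E0) gamma(0) = phi_1 gamma(1) + phi_2 gamma(2) + c_0
  (E1) gamma(1) = phi_1 gamma(0) + phi_2 gamma(1) + c_1
  (E2) gamma(2) = phi_1 gamma(1) + phi_2 gamma(0)
From (E1): gamma(1) = A gamma(0) + B with
  A = phi_1 / (1 - phi_2) = 0.578 / 1.071 = 0.539683,   B = c_1 / (1 - phi_2) = 2.319 / 1.071 = 2.165266.
Insert (E2) into (E0): gamma(0) (1 - phi_2^2) = phi_1 (1 + phi_2) gamma(1) + c_0.
  phi_1 (1 + phi_2) = (0.578)(0.929) = 0.536962,   1 - phi_2^2 = 0.994959.
Replace gamma(1) by A gamma(0) + B and collect gamma(0):
  gamma(0) [0.994959 - (0.536962)(0.539683)] = (0.536962)(2.165266) + 6.132969
  gamma(0) * 0.70517 = 7.295635
  gamma(0) = 7.295635 / 0.70517 = 10.345923.
  gamma(1) = A gamma(0) + B = (0.539683)(10.345923) + (2.165266) = 7.74878.
  gamma(2) = phi_1 gamma(1) + phi_2 gamma(0) = (0.578)(7.74878) + (-0.071)(10.345923) = 3.744234.
Therefore gamma(2) = 3.7442 (to 4 decimal places).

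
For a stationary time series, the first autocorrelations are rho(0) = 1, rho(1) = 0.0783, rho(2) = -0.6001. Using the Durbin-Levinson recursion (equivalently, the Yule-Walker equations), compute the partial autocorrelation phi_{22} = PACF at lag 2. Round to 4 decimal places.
\phi_{22} = -0.6100

The PACF at lag k is phi_{kk}, the last component of the solution
to the Yule-Walker system G_k phi = r_k where
  (G_k)_{ij} = rho(|i - j|), (r_k)_i = rho(i), i,j = 1..k.
Equivalently, Durbin-Levinson gives phi_{kk} iteratively:
  phi_{11} = rho(1)
  phi_{kk} = [rho(k) - sum_{j=1..k-1} phi_{k-1,j} rho(k-j)]
            / [1 - sum_{j=1..k-1} phi_{k-1,j} rho(j)],
  phi_{k,j} = phi_{k-1,j} - phi_{kk} phi_{k-1,k-j},  j = 1..k-1.
Step k = 1:
  phi_11 = rho(1) = 0.0783.
Step k = 2:
  phi_22 = [rho(2) - phi_11 rho(1)] / [1 - phi_11 rho(1)] = [-0.6001 - (0.0783)(0.0783)] / [1 - (0.0783)(0.0783)]
         = -0.60623089 / 0.99386911 = -0.61.
Therefore phi_{22} = -0.6100.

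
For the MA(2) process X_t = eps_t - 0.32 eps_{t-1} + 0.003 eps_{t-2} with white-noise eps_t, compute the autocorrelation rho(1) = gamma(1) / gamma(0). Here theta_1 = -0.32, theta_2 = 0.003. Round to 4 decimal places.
\rho(1) = -0.2911

For an MA(q) process with theta_0 = 1, the autocovariance is
  gamma(k) = sigma^2 * sum_{i=0..q-k} theta_i * theta_{i+k},
and rho(k) = gamma(k) / gamma(0). Sigma^2 cancels.
  numerator   = (1)*(-0.32) + (-0.32)*(0.003) = -0.32096.
  denominator = (1)^2 + (-0.32)^2 + (0.003)^2 = 1.102409.
  rho(1) = -0.32096 / 1.102409 = -0.2911.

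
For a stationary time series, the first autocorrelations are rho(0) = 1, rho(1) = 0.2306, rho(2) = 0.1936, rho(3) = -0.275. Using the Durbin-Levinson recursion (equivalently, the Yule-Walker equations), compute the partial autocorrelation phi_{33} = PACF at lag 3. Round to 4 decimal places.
\phi_{33} = -0.3750

The PACF at lag k is phi_{kk}, the last component of the solution
to the Yule-Walker system G_k phi = r_k where
  (G_k)_{ij} = rho(|i - j|), (r_k)_i = rho(i), i,j = 1..k.
Equivalently, Durbin-Levinson gives phi_{kk} iteratively:
  phi_{11} = rho(1)
  phi_{kk} = [rho(k) - sum_{j=1..k-1} phi_{k-1,j} rho(k-j)]
            / [1 - sum_{j=1..k-1} phi_{k-1,j} rho(j)],
  phi_{k,j} = phi_{k-1,j} - phi_{kk} phi_{k-1,k-j},  j = 1..k-1.
Step k = 1:
  phi_11 = rho(1) = 0.2306.
Step k = 2:
  phi_22 = [rho(2) - phi_11 rho(1)] / [1 - phi_11 rho(1)] = [0.1936 - (0.2306)(0.2306)] / [1 - (0.2306)(0.2306)]
         = 0.14042364 / 0.94682364 = 0.14831.
  Update: phi_21 = phi_11 - phi_22 phi_11 = 0.2306 - (0.14831)(0.2306) = 0.1964.
Step k = 3:
  phi_33 = [rho(3) - phi_21 rho(2) - phi_22 rho(1)] / [1 - phi_21 rho(1) - phi_22 rho(2)]
    numerator   = -0.275 - (0.1964)(0.1936) - (0.14831)(0.2306) = -0.34722332
    denominator = 1 - (0.1964)(0.2306) - (0.14831)(0.1936) = 0.92599738
  phi_33 = -0.34722332 / 0.92599738 = -0.375.
Therefore phi_{33} = -0.3750.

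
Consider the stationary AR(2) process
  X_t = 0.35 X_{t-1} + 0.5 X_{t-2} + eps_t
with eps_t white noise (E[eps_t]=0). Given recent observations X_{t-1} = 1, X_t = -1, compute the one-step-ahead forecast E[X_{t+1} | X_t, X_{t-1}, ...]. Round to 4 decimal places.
E[X_{t+1} \mid \mathcal F_t] = 0.1500

For an AR(p) model X_t = c + sum_i phi_i X_{t-i} + eps_t, the
one-step-ahead conditional mean is
  E[X_{t+1} | X_t, ...] = c + sum_i phi_i X_{t+1-i}.
Substitute known values:
  E[X_{t+1} | ...] = (0.35) * (-1) + (0.5) * (1)
                   = 0.1500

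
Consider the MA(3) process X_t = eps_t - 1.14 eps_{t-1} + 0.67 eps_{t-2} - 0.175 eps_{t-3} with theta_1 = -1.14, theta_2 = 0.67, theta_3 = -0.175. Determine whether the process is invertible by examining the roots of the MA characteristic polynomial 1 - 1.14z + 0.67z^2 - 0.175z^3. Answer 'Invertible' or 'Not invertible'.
\text{Invertible}

The MA(q) characteristic polynomial is P(z) = 1 - 1.14z + 0.67z^2 - 0.175z^3.
Invertibility requires all roots to lie outside the unit circle, i.e. |z| > 1 for every root.
Degree 3: look for a simple real root z0 first, then factor out (1 - z/z0) and solve the remaining quadratic.
Testing z0 = 2: P(2) = 1 + (-1.14)(2) + (0.67)(2)^2 + (-0.175)(2)^3
  = 1 + (-2.28) + (2.68) + (-1.4) = 0.  So z_0 = 2 is a root, |z_0| = 2.
Divide out the factor (1 - 0.5 z) = (1 - z/z0) (since 1/z0 = 0.5):
  P(z) = (1 - 0.5 z)(1 + (-0.64) z + (0.35) z^2)
  [check: z-coef -0.64 - (0.5) = -1.14; z^2-coef 0.35 - (0.5)(-0.64) = 0.67; z^3-coef -(0.5)(0.35) = -0.175.]
Remaining roots from the quadratic factor 1 + (-0.64) z + (0.35) z^2:
  Set 1 + (-0.64) z + (0.35) z^2 = 0, i.e. a z^2 + b z + c = 0 with a = 0.35, b = -0.64, c = 1.
  Discriminant D = b^2 - 4ac = (-0.64)^2 - 4*(0.35)*1 = 0.4096 - (1.4) = -0.9904.
  D < 0, so the roots are the complex-conjugate pair z = (-b +/- i sqrt(-D)) / (2a) = 0.9143 +/- 1.4217i.
  For a conjugate pair |z|^2 = z * conj(z) = (product of roots) = c/a = 1/(0.35) = 2.857143, so |z| = sqrt(2.857143) = 1.6903 for both roots.
Moduli of all roots: 2.0000, 1.6903, 1.6903.
All moduli strictly greater than 1? Yes.
Verdict: Invertible.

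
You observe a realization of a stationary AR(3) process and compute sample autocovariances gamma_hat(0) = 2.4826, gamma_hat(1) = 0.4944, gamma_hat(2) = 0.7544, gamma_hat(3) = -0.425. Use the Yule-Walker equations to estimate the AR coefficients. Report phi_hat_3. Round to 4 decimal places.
\hat\phi_{3} = -0.3040

The Yule-Walker equations for an AR(p) process read, in matrix form,
  Gamma_p phi = r_p,   with   (Gamma_p)_{ij} = gamma(|i - j|),
                       (r_p)_i = gamma(i),   i,j = 1..p.
Substitute the sample gammas (Toeplitz matrix and right-hand side of size 3):
  Gamma_p = [[2.4826, 0.4944, 0.7544], [0.4944, 2.4826, 0.4944], [0.7544, 0.4944, 2.4826]]
  r_p     = [0.4944, 0.7544, -0.425]
Written out (R1..R3):
  (R1) 2.4826 phi_1 + 0.4944 phi_2 + 0.7544 phi_3 = 0.4944
  (R2) 0.4944 phi_1 + 2.4826 phi_2 + 0.4944 phi_3 = 0.7544
  (R3) 0.7544 phi_1 + 0.4944 phi_2 + 2.4826 phi_3 = -0.425
Gaussian elimination:
  R2 <- R2 - (0.4944/2.4826) R1 = R2 - (0.199146) R1:  2.384142 phi_2 + 0.344164 phi_3 = 0.655942
  R3 <- R3 - (0.7544/2.4826) R1 = R3 - (0.303875) R1:  0.344164 phi_2 + 2.253357 phi_3 = -0.575236
  R3 <- R3 - (0.344164/2.384142) R2 = R3 - (0.144356) R2:  2.203675 phi_3 = -0.669925
Back-substitution:
  phi_hat_3 = -0.669925 / 2.203675 = -0.304003
  phi_hat_2 = (0.655942 - (0.344164)(-0.304003)) / 2.384142 = 0.319012
  phi_hat_1 = (0.4944 - (0.4944)(0.319012) - (0.7544)(-0.304003)) / 2.4826 = 0.227995
So phi_hat = [0.2280, 0.3190, -0.3040].
Therefore phi_hat_3 = -0.3040.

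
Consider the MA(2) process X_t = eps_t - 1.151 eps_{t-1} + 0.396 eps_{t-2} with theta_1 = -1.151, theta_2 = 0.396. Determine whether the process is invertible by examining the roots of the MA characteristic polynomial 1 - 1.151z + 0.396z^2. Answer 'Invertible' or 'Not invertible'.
\text{Invertible}

The MA(q) characteristic polynomial is P(z) = 1 - 1.151z + 0.396z^2.
Invertibility requires all roots to lie outside the unit circle, i.e. |z| > 1 for every root.
Set 1 + (-1.151) z + (0.396) z^2 = 0, i.e. a z^2 + b z + c = 0 with a = 0.396, b = -1.151, c = 1.
Discriminant D = b^2 - 4ac = (-1.151)^2 - 4*(0.396)*1 = 1.324801 - (1.584) = -0.259199.
D < 0, so the roots are the complex-conjugate pair z = (-b +/- i sqrt(-D)) / (2a) = 1.4533 +/- 0.6428i.
For a conjugate pair |z|^2 = z * conj(z) = (product of roots) = c/a = 1/(0.396) = 2.525253, so |z| = sqrt(2.525253) = 1.5891 for both roots.
Moduli of all roots: 1.5891, 1.5891.
All moduli strictly greater than 1? Yes.
Verdict: Invertible.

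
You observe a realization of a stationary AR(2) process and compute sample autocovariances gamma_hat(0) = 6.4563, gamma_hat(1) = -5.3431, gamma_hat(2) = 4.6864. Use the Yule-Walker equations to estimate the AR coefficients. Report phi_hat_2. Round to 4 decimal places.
\hat\phi_{2} = 0.1300

The Yule-Walker equations for an AR(p) process read, in matrix form,
  Gamma_p phi = r_p,   with   (Gamma_p)_{ij} = gamma(|i - j|),
                       (r_p)_i = gamma(i),   i,j = 1..p.
Substitute the sample gammas (Toeplitz matrix and right-hand side of size 2):
  Gamma_p = [[6.4563, -5.3431], [-5.3431, 6.4563]]
  r_p     = [-5.3431, 4.6864]
Written out:
  6.4563 phi_1 - 5.3431 phi_2 = -5.3431
  -5.3431 phi_1 + 6.4563 phi_2 = 4.6864
Solve by Cramer's rule:
  det = gamma(0)^2 - gamma(1)^2 = (6.4563)^2 - (-5.3431)^2 = 41.68380969 - 28.54871761 = 13.13509208
  phi_hat_1 = [gamma(1) gamma(0) - gamma(1) gamma(2)] / det = [(-5.3431)(6.4563) - (-5.3431)(4.6864)] / 13.13509208 = -9.45675269 / 13.13509208 = -0.72
  phi_hat_2 = [gamma(0) gamma(2) - gamma(1)^2] / det = [(6.4563)(4.6864) - (-5.3431)^2] / 13.13509208 = 1.70808671 / 13.13509208 = 0.13
So phi_hat = [-0.7200, 0.1300].
Therefore phi_hat_2 = 0.1300.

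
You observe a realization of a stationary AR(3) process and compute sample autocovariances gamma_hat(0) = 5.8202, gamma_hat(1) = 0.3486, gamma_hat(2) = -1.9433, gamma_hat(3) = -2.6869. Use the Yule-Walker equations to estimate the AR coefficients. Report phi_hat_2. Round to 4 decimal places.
\hat\phi_{2} = -0.3010

The Yule-Walker equations for an AR(p) process read, in matrix form,
  Gamma_p phi = r_p,   with   (Gamma_p)_{ij} = gamma(|i - j|),
                       (r_p)_i = gamma(i),   i,j = 1..p.
Substitute the sample gammas (Toeplitz matrix and right-hand side of size 3):
  Gamma_p = [[5.8202, 0.3486, -1.9433], [0.3486, 5.8202, 0.3486], [-1.9433, 0.3486, 5.8202]]
  r_p     = [0.3486, -1.9433, -2.6869]
Written out (R1..R3):
  (R1) 5.8202 phi_1 + 0.3486 phi_2 - 1.9433 phi_3 = 0.3486
  (R2) 0.3486 phi_1 + 5.8202 phi_2 + 0.3486 phi_3 = -1.9433
  (R3) -1.9433 phi_1 + 0.3486 phi_2 + 5.8202 phi_3 = -2.6869
Gaussian elimination:
  R2 <- R2 - (0.3486/5.8202) R1 = R2 - (0.059895) R1:  5.799321 phi_2 + 0.464994 phi_3 = -1.964179
  R3 <- R3 - (-1.9433/5.8202) R1 = R3 - (-0.333889) R1:  0.464994 phi_2 + 5.171354 phi_3 = -2.570506
  R3 <- R3 - (0.464994/5.799321) R2 = R3 - (0.080181) R2:  5.13407 phi_3 = -2.413017
Back-substitution:
  phi_hat_3 = -2.413017 / 5.13407 = -0.470001
  phi_hat_2 = (-1.964179 - (0.464994)(-0.470001)) / 5.799321 = -0.301006
  phi_hat_1 = (0.3486 - (0.3486)(-0.301006) - (-1.9433)(-0.470001)) / 5.8202 = -0.079004
So phi_hat = [-0.0790, -0.3010, -0.4700].
Therefore phi_hat_2 = -0.3010.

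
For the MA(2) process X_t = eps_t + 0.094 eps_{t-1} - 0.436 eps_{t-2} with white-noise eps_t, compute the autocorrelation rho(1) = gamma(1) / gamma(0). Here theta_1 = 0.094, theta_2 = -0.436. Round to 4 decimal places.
\rho(1) = 0.0442

For an MA(q) process with theta_0 = 1, the autocovariance is
  gamma(k) = sigma^2 * sum_{i=0..q-k} theta_i * theta_{i+k},
and rho(k) = gamma(k) / gamma(0). Sigma^2 cancels.
  numerator   = (1)*(0.094) + (0.094)*(-0.436) = 0.053016.
  denominator = (1)^2 + (0.094)^2 + (-0.436)^2 = 1.198932.
  rho(1) = 0.053016 / 1.198932 = 0.0442.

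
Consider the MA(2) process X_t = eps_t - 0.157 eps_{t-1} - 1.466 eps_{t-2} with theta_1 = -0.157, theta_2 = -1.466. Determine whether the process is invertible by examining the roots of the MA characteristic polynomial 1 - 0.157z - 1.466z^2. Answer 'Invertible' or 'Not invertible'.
\text{Not invertible}

The MA(q) characteristic polynomial is P(z) = 1 - 0.157z - 1.466z^2.
Invertibility requires all roots to lie outside the unit circle, i.e. |z| > 1 for every root.
Set 1 + (-0.157) z + (-1.466) z^2 = 0, i.e. a z^2 + b z + c = 0 with a = -1.466, b = -0.157, c = 1.
Discriminant D = b^2 - 4ac = (-0.157)^2 - 4*(-1.466)*1 = 0.024649 - (-5.864) = 5.888649.
D >= 0, so the roots are real: z = (-b +/- sqrt(D)) / (2a) = (0.157 +/- 2.426654) / (-2.932).
  z_1 = (0.157 + 2.426654) / (-2.932) = -0.8812,   |z_1| = 0.8812.
  z_2 = (0.157 - 2.426654) / (-2.932) = 0.7741,   |z_2| = 0.7741.
Moduli of all roots: 0.8812, 0.7741.
All moduli strictly greater than 1? No.
Verdict: Not invertible.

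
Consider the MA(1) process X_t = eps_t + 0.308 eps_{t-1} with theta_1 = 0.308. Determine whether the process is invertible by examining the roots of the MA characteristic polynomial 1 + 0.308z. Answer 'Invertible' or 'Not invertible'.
\text{Invertible}

The MA(q) characteristic polynomial is P(z) = 1 + 0.308z.
Invertibility requires all roots to lie outside the unit circle, i.e. |z| > 1 for every root.
This is linear in z: 1 + (0.308) z = 0  =>  z = -1/(0.308) = -3.246753,  |z| = 3.246753.
Moduli of all roots: 3.2468.
All moduli strictly greater than 1? Yes.
Verdict: Invertible.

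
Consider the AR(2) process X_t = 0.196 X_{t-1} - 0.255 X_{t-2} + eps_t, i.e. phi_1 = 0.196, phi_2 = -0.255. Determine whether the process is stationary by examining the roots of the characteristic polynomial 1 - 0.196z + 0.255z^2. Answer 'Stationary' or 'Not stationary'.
\text{Stationary}

The AR(p) characteristic polynomial is P(z) = 1 - 0.196z + 0.255z^2.
Stationarity requires all roots to lie outside the unit circle, i.e. |z| > 1 for every root.
Set 1 + (-0.196) z + (0.255) z^2 = 0, i.e. a z^2 + b z + c = 0 with a = 0.255, b = -0.196, c = 1.
Discriminant D = b^2 - 4ac = (-0.196)^2 - 4*(0.255)*1 = 0.038416 - (1.02) = -0.981584.
D < 0, so the roots are the complex-conjugate pair z = (-b +/- i sqrt(-D)) / (2a) = 0.3843 +/- 1.9426i.
For a conjugate pair |z|^2 = z * conj(z) = (product of roots) = c/a = 1/(0.255) = 3.921569, so |z| = sqrt(3.921569) = 1.9803 for both roots.
Moduli of all roots: 1.9803, 1.9803.
All moduli strictly greater than 1? Yes.
Verdict: Stationary.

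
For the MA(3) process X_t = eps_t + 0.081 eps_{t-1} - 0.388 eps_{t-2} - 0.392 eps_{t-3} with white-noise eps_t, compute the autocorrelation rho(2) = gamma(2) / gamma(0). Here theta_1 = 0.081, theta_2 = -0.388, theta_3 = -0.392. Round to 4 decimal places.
\rho(2) = -0.3202

For an MA(q) process with theta_0 = 1, the autocovariance is
  gamma(k) = sigma^2 * sum_{i=0..q-k} theta_i * theta_{i+k},
and rho(k) = gamma(k) / gamma(0). Sigma^2 cancels.
  numerator   = (1)*(-0.388) + (0.081)*(-0.392) = -0.419752.
  denominator = (1)^2 + (0.081)^2 + (-0.388)^2 + (-0.392)^2 = 1.310769.
  rho(2) = -0.419752 / 1.310769 = -0.3202.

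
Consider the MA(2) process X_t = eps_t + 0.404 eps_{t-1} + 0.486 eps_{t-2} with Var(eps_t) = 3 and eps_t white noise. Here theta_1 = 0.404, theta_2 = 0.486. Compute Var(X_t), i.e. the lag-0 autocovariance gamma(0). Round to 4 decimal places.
\gamma(0) = 4.1982

For an MA(q) process X_t = eps_t + sum_i theta_i eps_{t-i} with
Var(eps_t) = sigma^2, the variance is
  gamma(0) = sigma^2 * (1 + sum_i theta_i^2).
  sum_i theta_i^2 = (0.404)^2 + (0.486)^2 = 0.163216 + 0.236196 = 0.399412.
  gamma(0) = 3 * (1 + 0.399412) = 3 * 1.399412 = 4.198236, which rounds to 4.1982.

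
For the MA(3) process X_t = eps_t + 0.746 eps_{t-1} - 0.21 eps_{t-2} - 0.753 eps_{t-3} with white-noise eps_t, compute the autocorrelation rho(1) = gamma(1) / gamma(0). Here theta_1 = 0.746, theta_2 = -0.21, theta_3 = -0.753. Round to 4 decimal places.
\rho(1) = 0.3448

For an MA(q) process with theta_0 = 1, the autocovariance is
  gamma(k) = sigma^2 * sum_{i=0..q-k} theta_i * theta_{i+k},
and rho(k) = gamma(k) / gamma(0). Sigma^2 cancels.
  numerator   = (1)*(0.746) + (0.746)*(-0.21) + (-0.21)*(-0.753) = 0.74747.
  denominator = (1)^2 + (0.746)^2 + (-0.21)^2 + (-0.753)^2 = 2.167625.
  rho(1) = 0.74747 / 2.167625 = 0.3448.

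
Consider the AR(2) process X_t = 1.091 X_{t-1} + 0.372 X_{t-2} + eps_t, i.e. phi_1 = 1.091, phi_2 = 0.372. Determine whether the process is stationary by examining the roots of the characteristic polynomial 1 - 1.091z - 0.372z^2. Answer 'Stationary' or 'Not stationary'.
\text{Not stationary}

The AR(p) characteristic polynomial is P(z) = 1 - 1.091z - 0.372z^2.
Stationarity requires all roots to lie outside the unit circle, i.e. |z| > 1 for every root.
Set 1 + (-1.091) z + (-0.372) z^2 = 0, i.e. a z^2 + b z + c = 0 with a = -0.372, b = -1.091, c = 1.
Discriminant D = b^2 - 4ac = (-1.091)^2 - 4*(-0.372)*1 = 1.190281 - (-1.488) = 2.678281.
D >= 0, so the roots are real: z = (-b +/- sqrt(D)) / (2a) = (1.091 +/- 1.636545) / (-0.744).
  z_1 = (1.091 + 1.636545) / (-0.744) = -3.6661,   |z_1| = 3.6661.
  z_2 = (1.091 - 1.636545) / (-0.744) = 0.7333,   |z_2| = 0.7333.
Moduli of all roots: 3.6661, 0.7333.
All moduli strictly greater than 1? No.
Verdict: Not stationary.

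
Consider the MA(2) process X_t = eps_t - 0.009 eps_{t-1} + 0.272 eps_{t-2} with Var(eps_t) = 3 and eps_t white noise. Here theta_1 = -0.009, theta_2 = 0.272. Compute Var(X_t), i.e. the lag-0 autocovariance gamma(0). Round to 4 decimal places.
\gamma(0) = 3.2222

For an MA(q) process X_t = eps_t + sum_i theta_i eps_{t-i} with
Var(eps_t) = sigma^2, the variance is
  gamma(0) = sigma^2 * (1 + sum_i theta_i^2).
  sum_i theta_i^2 = (-0.009)^2 + (0.272)^2 = 0.000081 + 0.073984 = 0.074065.
  gamma(0) = 3 * (1 + 0.074065) = 3 * 1.074065 = 3.222195, which rounds to 3.2222.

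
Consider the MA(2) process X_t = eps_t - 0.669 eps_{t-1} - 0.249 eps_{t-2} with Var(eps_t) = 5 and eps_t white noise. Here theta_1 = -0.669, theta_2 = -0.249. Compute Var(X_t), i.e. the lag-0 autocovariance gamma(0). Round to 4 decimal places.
\gamma(0) = 7.5478

For an MA(q) process X_t = eps_t + sum_i theta_i eps_{t-i} with
Var(eps_t) = sigma^2, the variance is
  gamma(0) = sigma^2 * (1 + sum_i theta_i^2).
  sum_i theta_i^2 = (-0.669)^2 + (-0.249)^2 = 0.447561 + 0.062001 = 0.509562.
  gamma(0) = 5 * (1 + 0.509562) = 5 * 1.509562 = 7.54781, which rounds to 7.5478.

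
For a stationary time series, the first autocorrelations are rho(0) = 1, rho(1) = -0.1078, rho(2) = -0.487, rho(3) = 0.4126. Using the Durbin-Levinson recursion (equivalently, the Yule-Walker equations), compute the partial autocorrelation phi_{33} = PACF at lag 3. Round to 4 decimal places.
\phi_{33} = 0.3790

The PACF at lag k is phi_{kk}, the last component of the solution
to the Yule-Walker system G_k phi = r_k where
  (G_k)_{ij} = rho(|i - j|), (r_k)_i = rho(i), i,j = 1..k.
Equivalently, Durbin-Levinson gives phi_{kk} iteratively:
  phi_{11} = rho(1)
  phi_{kk} = [rho(k) - sum_{j=1..k-1} phi_{k-1,j} rho(k-j)]
            / [1 - sum_{j=1..k-1} phi_{k-1,j} rho(j)],
  phi_{k,j} = phi_{k-1,j} - phi_{kk} phi_{k-1,k-j},  j = 1..k-1.
Step k = 1:
  phi_11 = rho(1) = -0.1078.
Step k = 2:
  phi_22 = [rho(2) - phi_11 rho(1)] / [1 - phi_11 rho(1)] = [-0.487 - (-0.1078)(-0.1078)] / [1 - (-0.1078)(-0.1078)]
         = -0.49862084 / 0.98837916 = -0.504483.
  Update: phi_21 = phi_11 - phi_22 phi_11 = -0.1078 - (-0.504483)(-0.1078) = -0.162183.
Step k = 3:
  phi_33 = [rho(3) - phi_21 rho(2) - phi_22 rho(1)] / [1 - phi_21 rho(1) - phi_22 rho(2)]
    numerator   = 0.4126 - (-0.162183)(-0.487) - (-0.504483)(-0.1078) = 0.27923342
    denominator = 1 - (-0.162183)(-0.1078) - (-0.504483)(-0.487) = 0.73683324
  phi_33 = 0.27923342 / 0.73683324 = 0.379.
Therefore phi_{33} = 0.3790.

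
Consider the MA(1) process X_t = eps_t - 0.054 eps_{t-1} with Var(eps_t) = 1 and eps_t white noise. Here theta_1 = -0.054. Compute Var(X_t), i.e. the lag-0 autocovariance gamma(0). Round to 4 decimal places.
\gamma(0) = 1.0029

For an MA(q) process X_t = eps_t + sum_i theta_i eps_{t-i} with
Var(eps_t) = sigma^2, the variance is
  gamma(0) = sigma^2 * (1 + sum_i theta_i^2).
  sum_i theta_i^2 = (-0.054)^2 = 0.002916.
  gamma(0) = 1 * (1 + 0.002916) = 1 * 1.002916 = 1.002916, which rounds to 1.0029.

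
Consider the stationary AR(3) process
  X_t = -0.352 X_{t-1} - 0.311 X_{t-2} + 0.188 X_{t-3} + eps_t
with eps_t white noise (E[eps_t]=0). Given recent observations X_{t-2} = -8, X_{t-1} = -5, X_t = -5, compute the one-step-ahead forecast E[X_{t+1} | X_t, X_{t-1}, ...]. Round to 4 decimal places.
E[X_{t+1} \mid \mathcal F_t] = 1.8110

For an AR(p) model X_t = c + sum_i phi_i X_{t-i} + eps_t, the
one-step-ahead conditional mean is
  E[X_{t+1} | X_t, ...] = c + sum_i phi_i X_{t+1-i}.
Substitute known values:
  E[X_{t+1} | ...] = (-0.352) * (-5) + (-0.311) * (-5) + (0.188) * (-8)
                   = 1.8110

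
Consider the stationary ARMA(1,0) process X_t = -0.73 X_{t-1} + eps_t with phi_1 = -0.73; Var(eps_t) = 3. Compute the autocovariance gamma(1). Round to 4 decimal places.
\gamma(1) = -4.6885

Multiply the model equation by X_{t-k} and take expectations. With theta_0 = psi_0 = 1 and psi_j the MA(infinity) weights, this gives
  gamma(k) - sum_i phi_i gamma(k-i) = c_k,
  c_k = sigma^2 * sum_{j=k..q} theta_j psi_{j-k}   (c_k = 0 for k > q),
using gamma(-m) = gamma(m).
Pure AR (q = 0): c_0 = sigma^2 = 3, c_k = 0 for k >= 1.
Equations for k = 0 and k = 1 (AR order 1):
  gamma(0) = phi_1 gamma(1) + c_0
  gamma(1) = phi_1 gamma(0) + c_1
Substituting the second into the first: gamma(0) (1 - phi_1^2) = c_0 + phi_1 c_1, so
  gamma(0) = c_0 / (1 - phi_1^2) = 3 / (1 - (-0.73)^2) = 3 / 0.4671 = 6.422608.
  gamma(1) = phi_1 gamma(0) = (-0.73)(6.422608) = -4.688504.
Therefore gamma(1) = -4.6885 (to 4 decimal places).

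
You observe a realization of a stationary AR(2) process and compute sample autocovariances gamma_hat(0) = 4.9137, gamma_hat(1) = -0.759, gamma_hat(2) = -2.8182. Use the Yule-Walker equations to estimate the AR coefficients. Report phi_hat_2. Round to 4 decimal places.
\hat\phi_{2} = -0.6120

The Yule-Walker equations for an AR(p) process read, in matrix form,
  Gamma_p phi = r_p,   with   (Gamma_p)_{ij} = gamma(|i - j|),
                       (r_p)_i = gamma(i),   i,j = 1..p.
Substitute the sample gammas (Toeplitz matrix and right-hand side of size 2):
  Gamma_p = [[4.9137, -0.759], [-0.759, 4.9137]]
  r_p     = [-0.759, -2.8182]
Written out:
  4.9137 phi_1 - 0.759 phi_2 = -0.759
  -0.759 phi_1 + 4.9137 phi_2 = -2.8182
Solve by Cramer's rule:
  det = gamma(0)^2 - gamma(1)^2 = (4.9137)^2 - (-0.759)^2 = 24.14444769 - 0.576081 = 23.56836669
  phi_hat_1 = [gamma(1) gamma(0) - gamma(1) gamma(2)] / det = [(-0.759)(4.9137) - (-0.759)(-2.8182)] / 23.56836669 = -5.8685121 / 23.56836669 = -0.249
  phi_hat_2 = [gamma(0) gamma(2) - gamma(1)^2] / det = [(4.9137)(-2.8182) - (-0.759)^2] / 23.56836669 = -14.42387034 / 23.56836669 = -0.612
So phi_hat = [-0.2490, -0.6120].
Therefore phi_hat_2 = -0.6120.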